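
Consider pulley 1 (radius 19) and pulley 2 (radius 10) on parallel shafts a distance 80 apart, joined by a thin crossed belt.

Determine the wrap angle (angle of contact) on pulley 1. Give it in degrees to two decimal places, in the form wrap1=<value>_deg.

crossed belt: β = asin((r1+r2)/C) = asin(29/80) = 21.2538°
wrap1 = wrap2 = π + 2β = 222.5076°

wrap1=222.51_deg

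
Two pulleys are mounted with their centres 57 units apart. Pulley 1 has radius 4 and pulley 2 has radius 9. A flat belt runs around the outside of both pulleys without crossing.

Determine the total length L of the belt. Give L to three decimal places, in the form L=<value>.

open belt: β = asin((r2−r1)/C) = asin(5/57) = 5.0324°
wrap1 = π − 2β = 169.9352°
wrap2 = π + 2β = 190.0648°
tangent length = C·cosβ = 56.7803
L = r1·wrap1 + r2·wrap2 + 2·C·cosβ = 4·2.9659 + 9·3.3173 + 2·56.7803 = 155.2796

L=155.280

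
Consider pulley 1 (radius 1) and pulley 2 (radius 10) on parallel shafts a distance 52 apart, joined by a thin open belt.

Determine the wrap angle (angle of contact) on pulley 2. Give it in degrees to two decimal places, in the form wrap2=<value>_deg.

wrap2=199.93_deg

open belt: β = asin((r2−r1)/C) = asin(9/52) = 9.9668°
wrap1 = π − 2β = 160.0665°
wrap2 = π + 2β = 199.9335°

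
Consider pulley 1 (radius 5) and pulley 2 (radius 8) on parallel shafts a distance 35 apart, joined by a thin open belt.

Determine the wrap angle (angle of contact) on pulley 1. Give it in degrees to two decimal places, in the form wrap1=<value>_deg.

open belt: β = asin((r2−r1)/C) = asin(3/35) = 4.9171°
wrap1 = π − 2β = 170.1658°
wrap2 = π + 2β = 189.8342°

wrap1=170.17_deg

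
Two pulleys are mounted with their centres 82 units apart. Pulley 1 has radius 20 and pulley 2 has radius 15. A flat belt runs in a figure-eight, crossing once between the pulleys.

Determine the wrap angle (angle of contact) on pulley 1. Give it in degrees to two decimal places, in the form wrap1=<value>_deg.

crossed belt: β = asin((r1+r2)/C) = asin(35/82) = 25.2665°
wrap1 = wrap2 = π + 2β = 230.5330°

wrap1=230.53_deg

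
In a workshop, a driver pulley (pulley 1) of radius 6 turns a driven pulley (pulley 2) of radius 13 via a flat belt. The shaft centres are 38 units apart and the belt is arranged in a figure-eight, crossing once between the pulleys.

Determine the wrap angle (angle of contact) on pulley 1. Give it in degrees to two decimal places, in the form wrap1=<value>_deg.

crossed belt: β = asin((r1+r2)/C) = asin(19/38) = 30.0000°
wrap1 = wrap2 = π + 2β = 240.0000°

wrap1=240.00_deg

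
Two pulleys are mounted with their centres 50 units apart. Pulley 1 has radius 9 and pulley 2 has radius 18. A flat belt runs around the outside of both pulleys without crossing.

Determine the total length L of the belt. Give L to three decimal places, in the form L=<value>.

L=186.447

open belt: β = asin((r2−r1)/C) = asin(9/50) = 10.3698°
wrap1 = π − 2β = 159.2605°
wrap2 = π + 2β = 200.7395°
tangent length = C·cosβ = 49.1833
L = r1·wrap1 + r2·wrap2 + 2·C·cosβ = 9·2.7796 + 18·3.5036 + 2·49.1833 = 186.4474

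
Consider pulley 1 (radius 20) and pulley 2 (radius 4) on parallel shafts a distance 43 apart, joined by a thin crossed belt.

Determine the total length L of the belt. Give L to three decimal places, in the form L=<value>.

L=175.179

crossed belt: β = asin((r1+r2)/C) = asin(24/43) = 33.9272°
wrap1 = wrap2 = π + 2β = 247.8545°
tangent length = C·cosβ = 35.6791
L = (r1+r2)·wrap + 2·C·cosβ = 24·4.3259 + 2·35.6791 = 175.1793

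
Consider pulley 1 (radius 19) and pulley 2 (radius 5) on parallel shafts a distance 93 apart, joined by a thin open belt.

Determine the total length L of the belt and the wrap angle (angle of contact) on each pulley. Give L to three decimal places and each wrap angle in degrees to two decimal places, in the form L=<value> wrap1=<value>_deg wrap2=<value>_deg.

L=263.510 wrap1=197.32_deg wrap2=162.68_deg

open belt: β = asin((r2−r1)/C) = asin(-14/93) = -8.6581°
wrap1 = π − 2β = 197.3162°
wrap2 = π + 2β = 162.6838°
tangent length = C·cosβ = 91.9402
L = r1·wrap1 + r2·wrap2 + 2·C·cosβ = 19·3.4438 + 5·2.8394 + 2·91.9402 = 263.5098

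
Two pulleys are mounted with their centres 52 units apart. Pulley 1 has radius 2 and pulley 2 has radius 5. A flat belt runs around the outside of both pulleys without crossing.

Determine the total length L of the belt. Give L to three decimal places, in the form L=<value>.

L=126.164

open belt: β = asin((r2−r1)/C) = asin(3/52) = 3.3074°
wrap1 = π − 2β = 173.3853°
wrap2 = π + 2β = 186.6147°
tangent length = C·cosβ = 51.9134
L = r1·wrap1 + r2·wrap2 + 2·C·cosβ = 2·3.0261 + 5·3.2570 + 2·51.9134 = 126.1643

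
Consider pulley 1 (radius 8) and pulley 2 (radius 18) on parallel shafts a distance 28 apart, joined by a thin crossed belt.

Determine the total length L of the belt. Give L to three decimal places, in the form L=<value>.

crossed belt: β = asin((r1+r2)/C) = asin(26/28) = 68.2132°
wrap1 = wrap2 = π + 2β = 316.4264°
tangent length = C·cosβ = 10.3923
L = (r1+r2)·wrap + 2·C·cosβ = 26·5.5227 + 2·10.3923 = 164.3744

L=164.374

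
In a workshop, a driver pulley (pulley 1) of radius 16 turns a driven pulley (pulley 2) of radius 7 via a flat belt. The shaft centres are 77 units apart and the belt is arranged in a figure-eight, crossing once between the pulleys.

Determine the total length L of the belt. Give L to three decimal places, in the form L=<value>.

crossed belt: β = asin((r1+r2)/C) = asin(23/77) = 17.3796°
wrap1 = wrap2 = π + 2β = 214.7592°
tangent length = C·cosβ = 73.4847
L = (r1+r2)·wrap + 2·C·cosβ = 23·3.7483 + 2·73.4847 = 233.1793

L=233.179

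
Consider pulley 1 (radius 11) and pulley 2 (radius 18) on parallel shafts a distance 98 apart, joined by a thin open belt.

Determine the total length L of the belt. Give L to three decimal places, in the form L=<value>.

L=287.606

open belt: β = asin((r2−r1)/C) = asin(7/98) = 4.0960°
wrap1 = π − 2β = 171.8079°
wrap2 = π + 2β = 188.1921°
tangent length = C·cosβ = 97.7497
L = r1·wrap1 + r2·wrap2 + 2·C·cosβ = 11·2.9986 + 18·3.2846 + 2·97.7497 = 287.6064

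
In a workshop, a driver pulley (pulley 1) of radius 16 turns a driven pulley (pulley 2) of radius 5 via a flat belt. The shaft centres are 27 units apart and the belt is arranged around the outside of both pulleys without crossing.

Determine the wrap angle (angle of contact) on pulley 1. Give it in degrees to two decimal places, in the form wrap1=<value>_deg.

open belt: β = asin((r2−r1)/C) = asin(-11/27) = -24.0421°
wrap1 = π − 2β = 228.0842°
wrap2 = π + 2β = 131.9158°

wrap1=228.08_deg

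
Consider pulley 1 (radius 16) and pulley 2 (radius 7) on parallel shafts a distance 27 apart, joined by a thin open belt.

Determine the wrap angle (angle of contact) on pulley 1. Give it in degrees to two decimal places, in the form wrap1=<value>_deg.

open belt: β = asin((r2−r1)/C) = asin(-9/27) = -19.4712°
wrap1 = π − 2β = 218.9424°
wrap2 = π + 2β = 141.0576°

wrap1=218.94_deg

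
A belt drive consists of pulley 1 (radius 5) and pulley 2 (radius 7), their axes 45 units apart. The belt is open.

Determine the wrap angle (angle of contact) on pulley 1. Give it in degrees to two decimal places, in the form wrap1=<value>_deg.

wrap1=174.91_deg

open belt: β = asin((r2−r1)/C) = asin(2/45) = 2.5473°
wrap1 = π − 2β = 174.9054°
wrap2 = π + 2β = 185.0946°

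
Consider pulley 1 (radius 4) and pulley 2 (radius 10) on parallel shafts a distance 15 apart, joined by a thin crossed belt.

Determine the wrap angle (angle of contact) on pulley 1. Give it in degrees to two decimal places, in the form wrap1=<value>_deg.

wrap1=317.92_deg

crossed belt: β = asin((r1+r2)/C) = asin(14/15) = 68.9605°
wrap1 = wrap2 = π + 2β = 317.9211°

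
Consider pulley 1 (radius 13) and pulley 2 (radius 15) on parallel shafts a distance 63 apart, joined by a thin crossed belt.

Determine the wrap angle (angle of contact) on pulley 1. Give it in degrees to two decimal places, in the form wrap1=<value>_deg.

crossed belt: β = asin((r1+r2)/C) = asin(28/63) = 26.3878°
wrap1 = wrap2 = π + 2β = 232.7756°

wrap1=232.78_deg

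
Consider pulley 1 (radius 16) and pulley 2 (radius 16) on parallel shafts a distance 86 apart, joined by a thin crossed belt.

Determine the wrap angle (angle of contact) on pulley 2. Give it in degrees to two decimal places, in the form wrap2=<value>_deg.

crossed belt: β = asin((r1+r2)/C) = asin(32/86) = 21.8448°
wrap1 = wrap2 = π + 2β = 223.6895°

wrap2=223.69_deg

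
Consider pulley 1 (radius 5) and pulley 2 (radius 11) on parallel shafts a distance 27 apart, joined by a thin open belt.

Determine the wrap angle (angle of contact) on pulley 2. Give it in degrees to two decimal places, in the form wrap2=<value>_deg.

open belt: β = asin((r2−r1)/C) = asin(6/27) = 12.8396°
wrap1 = π − 2β = 154.3208°
wrap2 = π + 2β = 205.6792°

wrap2=205.68_deg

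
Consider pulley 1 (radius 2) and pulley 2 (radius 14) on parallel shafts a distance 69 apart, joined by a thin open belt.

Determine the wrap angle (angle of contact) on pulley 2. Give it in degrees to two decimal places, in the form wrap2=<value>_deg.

open belt: β = asin((r2−r1)/C) = asin(12/69) = 10.0154°
wrap1 = π − 2β = 159.9692°
wrap2 = π + 2β = 200.0308°

wrap2=200.03_deg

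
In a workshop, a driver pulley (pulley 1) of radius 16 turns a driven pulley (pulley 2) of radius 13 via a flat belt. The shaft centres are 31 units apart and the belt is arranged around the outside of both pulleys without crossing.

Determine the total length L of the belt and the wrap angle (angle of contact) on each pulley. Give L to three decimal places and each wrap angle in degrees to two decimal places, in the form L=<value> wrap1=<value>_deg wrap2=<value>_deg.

open belt: β = asin((r2−r1)/C) = asin(-3/31) = -5.5534°
wrap1 = π − 2β = 191.1069°
wrap2 = π + 2β = 168.8931°
tangent length = C·cosβ = 30.8545
L = r1·wrap1 + r2·wrap2 + 2·C·cosβ = 16·3.3354 + 13·2.9477 + 2·30.8545 = 153.3967

L=153.397 wrap1=191.11_deg wrap2=168.89_deg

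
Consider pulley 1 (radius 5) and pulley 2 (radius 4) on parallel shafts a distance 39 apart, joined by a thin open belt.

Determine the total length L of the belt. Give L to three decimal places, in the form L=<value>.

L=106.300

open belt: β = asin((r2−r1)/C) = asin(-1/39) = -1.4693°
wrap1 = π − 2β = 182.9386°
wrap2 = π + 2β = 177.0614°
tangent length = C·cosβ = 38.9872
L = r1·wrap1 + r2·wrap2 + 2·C·cosβ = 5·3.1929 + 4·3.0903 + 2·38.9872 = 106.3000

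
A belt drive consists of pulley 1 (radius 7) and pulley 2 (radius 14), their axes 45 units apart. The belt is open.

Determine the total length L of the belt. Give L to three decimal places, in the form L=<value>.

open belt: β = asin((r2−r1)/C) = asin(7/45) = 8.9490°
wrap1 = π − 2β = 162.1020°
wrap2 = π + 2β = 197.8980°
tangent length = C·cosβ = 44.4522
L = r1·wrap1 + r2·wrap2 + 2·C·cosβ = 7·2.8292 + 14·3.4540 + 2·44.4522 = 157.0645

L=157.065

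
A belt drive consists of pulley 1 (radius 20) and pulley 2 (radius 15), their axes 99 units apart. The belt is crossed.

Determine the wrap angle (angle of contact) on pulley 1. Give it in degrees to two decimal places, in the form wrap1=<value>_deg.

wrap1=221.41_deg

crossed belt: β = asin((r1+r2)/C) = asin(35/99) = 20.7037°
wrap1 = wrap2 = π + 2β = 221.4074°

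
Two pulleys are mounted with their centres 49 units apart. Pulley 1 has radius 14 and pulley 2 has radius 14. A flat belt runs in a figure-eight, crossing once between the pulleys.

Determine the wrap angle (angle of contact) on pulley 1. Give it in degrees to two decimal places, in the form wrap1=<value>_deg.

crossed belt: β = asin((r1+r2)/C) = asin(28/49) = 34.8499°
wrap1 = wrap2 = π + 2β = 249.6998°

wrap1=249.70_deg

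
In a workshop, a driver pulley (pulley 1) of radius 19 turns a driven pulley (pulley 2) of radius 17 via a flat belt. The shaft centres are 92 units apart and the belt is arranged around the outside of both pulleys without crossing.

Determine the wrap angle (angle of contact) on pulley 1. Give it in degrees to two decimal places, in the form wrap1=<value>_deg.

wrap1=182.49_deg

open belt: β = asin((r2−r1)/C) = asin(-2/92) = -1.2457°
wrap1 = π − 2β = 182.4913°
wrap2 = π + 2β = 177.5087°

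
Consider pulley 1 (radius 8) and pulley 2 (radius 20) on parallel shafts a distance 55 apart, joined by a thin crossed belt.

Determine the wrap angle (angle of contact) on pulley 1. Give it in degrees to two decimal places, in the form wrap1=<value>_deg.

wrap1=241.21_deg

crossed belt: β = asin((r1+r2)/C) = asin(28/55) = 30.6033°
wrap1 = wrap2 = π + 2β = 241.2066°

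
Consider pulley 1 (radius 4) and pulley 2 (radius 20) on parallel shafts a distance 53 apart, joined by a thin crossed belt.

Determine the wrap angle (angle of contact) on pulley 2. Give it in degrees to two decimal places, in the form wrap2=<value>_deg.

crossed belt: β = asin((r1+r2)/C) = asin(24/53) = 26.9254°
wrap1 = wrap2 = π + 2β = 233.8508°

wrap2=233.85_deg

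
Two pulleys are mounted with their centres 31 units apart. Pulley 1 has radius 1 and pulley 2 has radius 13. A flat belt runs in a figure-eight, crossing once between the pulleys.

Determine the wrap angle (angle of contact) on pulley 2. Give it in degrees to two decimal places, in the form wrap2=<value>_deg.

wrap2=233.69_deg

crossed belt: β = asin((r1+r2)/C) = asin(14/31) = 26.8472°
wrap1 = wrap2 = π + 2β = 233.6944°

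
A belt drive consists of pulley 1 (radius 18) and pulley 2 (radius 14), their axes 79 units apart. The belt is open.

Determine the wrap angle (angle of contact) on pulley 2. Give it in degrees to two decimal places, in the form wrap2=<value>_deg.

open belt: β = asin((r2−r1)/C) = asin(-4/79) = -2.9023°
wrap1 = π − 2β = 185.8046°
wrap2 = π + 2β = 174.1954°

wrap2=174.20_deg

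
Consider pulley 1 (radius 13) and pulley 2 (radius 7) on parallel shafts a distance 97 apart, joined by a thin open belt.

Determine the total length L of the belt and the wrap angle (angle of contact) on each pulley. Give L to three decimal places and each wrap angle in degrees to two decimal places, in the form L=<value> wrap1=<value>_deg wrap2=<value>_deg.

open belt: β = asin((r2−r1)/C) = asin(-6/97) = -3.5463°
wrap1 = π − 2β = 187.0927°
wrap2 = π + 2β = 172.9073°
tangent length = C·cosβ = 96.8143
L = r1·wrap1 + r2·wrap2 + 2·C·cosβ = 13·3.2654 + 7·3.0178 + 2·96.8143 = 257.2031

L=257.203 wrap1=187.09_deg wrap2=172.91_deg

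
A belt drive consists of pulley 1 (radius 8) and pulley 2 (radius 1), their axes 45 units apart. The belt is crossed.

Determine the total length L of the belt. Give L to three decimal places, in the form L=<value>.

crossed belt: β = asin((r1+r2)/C) = asin(9/45) = 11.5370°
wrap1 = wrap2 = π + 2β = 203.0739°
tangent length = C·cosβ = 44.0908
L = (r1+r2)·wrap + 2·C·cosβ = 9·3.5443 + 2·44.0908 = 120.0804

L=120.080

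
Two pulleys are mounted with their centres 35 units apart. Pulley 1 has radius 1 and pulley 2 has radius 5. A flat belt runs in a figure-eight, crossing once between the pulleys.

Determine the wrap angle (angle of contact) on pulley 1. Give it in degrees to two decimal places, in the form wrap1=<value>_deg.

wrap1=199.74_deg

crossed belt: β = asin((r1+r2)/C) = asin(6/35) = 9.8709°
wrap1 = wrap2 = π + 2β = 199.7418°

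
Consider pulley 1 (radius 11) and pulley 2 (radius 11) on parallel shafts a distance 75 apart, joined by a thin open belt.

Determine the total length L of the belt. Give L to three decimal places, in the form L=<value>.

L=219.115

open belt: β = asin((r2−r1)/C) = asin(0/75) = 0.0000°
wrap1 = π − 2β = 180.0000°
wrap2 = π + 2β = 180.0000°
tangent length = C·cosβ = 75.0000
L = r1·wrap1 + r2·wrap2 + 2·C·cosβ = 11·3.1416 + 11·3.1416 + 2·75.0000 = 219.1150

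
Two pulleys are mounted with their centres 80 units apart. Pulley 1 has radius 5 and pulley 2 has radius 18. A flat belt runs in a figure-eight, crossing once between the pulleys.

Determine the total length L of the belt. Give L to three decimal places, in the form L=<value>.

crossed belt: β = asin((r1+r2)/C) = asin(23/80) = 16.7083°
wrap1 = wrap2 = π + 2β = 213.4167°
tangent length = C·cosβ = 76.6225
L = (r1+r2)·wrap + 2·C·cosβ = 23·3.7248 + 2·76.6225 = 238.9159

L=238.916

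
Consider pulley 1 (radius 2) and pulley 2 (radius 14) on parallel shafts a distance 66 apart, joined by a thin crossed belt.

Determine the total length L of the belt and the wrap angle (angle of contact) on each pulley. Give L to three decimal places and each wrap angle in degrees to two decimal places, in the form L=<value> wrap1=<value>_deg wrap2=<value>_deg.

L=186.164 wrap1=208.06_deg wrap2=208.06_deg

crossed belt: β = asin((r1+r2)/C) = asin(16/66) = 14.0297°
wrap1 = wrap2 = π + 2β = 208.0593°
tangent length = C·cosβ = 64.0312
L = (r1+r2)·wrap + 2·C·cosβ = 16·3.6313 + 2·64.0312 = 186.1636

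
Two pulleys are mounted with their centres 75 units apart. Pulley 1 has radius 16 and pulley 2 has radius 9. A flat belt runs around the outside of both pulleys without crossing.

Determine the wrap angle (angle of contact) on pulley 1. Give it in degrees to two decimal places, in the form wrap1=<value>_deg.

wrap1=190.71_deg

open belt: β = asin((r2−r1)/C) = asin(-7/75) = -5.3554°
wrap1 = π − 2β = 190.7108°
wrap2 = π + 2β = 169.2892°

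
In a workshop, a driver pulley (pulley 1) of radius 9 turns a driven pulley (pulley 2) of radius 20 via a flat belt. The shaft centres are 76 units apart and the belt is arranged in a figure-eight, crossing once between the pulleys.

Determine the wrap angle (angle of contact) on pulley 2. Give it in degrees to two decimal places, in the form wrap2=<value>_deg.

wrap2=224.86_deg

crossed belt: β = asin((r1+r2)/C) = asin(29/76) = 22.4315°
wrap1 = wrap2 = π + 2β = 224.8630°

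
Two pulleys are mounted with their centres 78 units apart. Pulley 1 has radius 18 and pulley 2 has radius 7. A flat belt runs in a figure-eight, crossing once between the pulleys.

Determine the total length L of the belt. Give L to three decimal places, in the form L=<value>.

L=242.623

crossed belt: β = asin((r1+r2)/C) = asin(25/78) = 18.6939°
wrap1 = wrap2 = π + 2β = 217.3879°
tangent length = C·cosβ = 73.8850
L = (r1+r2)·wrap + 2·C·cosβ = 25·3.7941 + 2·73.8850 = 242.6234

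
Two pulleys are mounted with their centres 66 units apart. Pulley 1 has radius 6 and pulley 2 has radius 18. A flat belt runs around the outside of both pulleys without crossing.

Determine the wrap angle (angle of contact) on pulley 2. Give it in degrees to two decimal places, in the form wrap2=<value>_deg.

open belt: β = asin((r2−r1)/C) = asin(12/66) = 10.4757°
wrap1 = π − 2β = 159.0486°
wrap2 = π + 2β = 200.9514°

wrap2=200.95_deg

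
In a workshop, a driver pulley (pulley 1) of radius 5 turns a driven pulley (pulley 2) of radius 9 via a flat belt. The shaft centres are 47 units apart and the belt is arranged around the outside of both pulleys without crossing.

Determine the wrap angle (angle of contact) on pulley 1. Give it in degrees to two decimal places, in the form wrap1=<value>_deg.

wrap1=170.24_deg

open belt: β = asin((r2−r1)/C) = asin(4/47) = 4.8821°
wrap1 = π − 2β = 170.2357°
wrap2 = π + 2β = 189.7643°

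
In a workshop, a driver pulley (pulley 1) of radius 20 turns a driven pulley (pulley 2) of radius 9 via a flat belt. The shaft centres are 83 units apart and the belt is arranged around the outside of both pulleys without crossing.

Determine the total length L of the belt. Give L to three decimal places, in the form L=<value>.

L=258.566

open belt: β = asin((r2−r1)/C) = asin(-11/83) = -7.6158°
wrap1 = π − 2β = 195.2316°
wrap2 = π + 2β = 164.7684°
tangent length = C·cosβ = 82.2679
L = r1·wrap1 + r2·wrap2 + 2·C·cosβ = 20·3.4074 + 9·2.8758 + 2·82.2679 = 258.5662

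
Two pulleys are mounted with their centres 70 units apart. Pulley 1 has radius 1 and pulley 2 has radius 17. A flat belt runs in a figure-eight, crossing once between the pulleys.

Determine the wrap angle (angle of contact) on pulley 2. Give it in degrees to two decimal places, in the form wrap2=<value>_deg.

crossed belt: β = asin((r1+r2)/C) = asin(18/70) = 14.9006°
wrap1 = wrap2 = π + 2β = 209.8012°

wrap2=209.80_deg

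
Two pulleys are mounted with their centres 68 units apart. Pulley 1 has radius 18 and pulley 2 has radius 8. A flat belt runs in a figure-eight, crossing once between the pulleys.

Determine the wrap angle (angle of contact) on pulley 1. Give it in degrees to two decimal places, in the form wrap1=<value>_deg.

wrap1=224.96_deg

crossed belt: β = asin((r1+r2)/C) = asin(26/68) = 22.4795°
wrap1 = wrap2 = π + 2β = 224.9590°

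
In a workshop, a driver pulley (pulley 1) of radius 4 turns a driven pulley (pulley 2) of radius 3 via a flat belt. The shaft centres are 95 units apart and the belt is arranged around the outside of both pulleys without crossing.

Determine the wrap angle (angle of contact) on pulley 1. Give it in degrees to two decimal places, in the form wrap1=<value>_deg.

open belt: β = asin((r2−r1)/C) = asin(-1/95) = -0.6031°
wrap1 = π − 2β = 181.2062°
wrap2 = π + 2β = 178.7938°

wrap1=181.21_deg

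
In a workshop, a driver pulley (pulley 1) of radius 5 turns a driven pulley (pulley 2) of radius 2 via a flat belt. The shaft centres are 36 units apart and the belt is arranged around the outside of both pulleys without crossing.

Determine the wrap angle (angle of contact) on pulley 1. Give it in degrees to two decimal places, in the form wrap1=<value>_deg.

wrap1=189.56_deg

open belt: β = asin((r2−r1)/C) = asin(-3/36) = -4.7802°
wrap1 = π − 2β = 189.5604°
wrap2 = π + 2β = 170.4396°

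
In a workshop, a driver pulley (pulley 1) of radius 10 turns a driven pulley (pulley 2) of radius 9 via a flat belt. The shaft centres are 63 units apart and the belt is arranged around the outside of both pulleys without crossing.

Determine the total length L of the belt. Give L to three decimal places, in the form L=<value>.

open belt: β = asin((r2−r1)/C) = asin(-1/63) = -0.9095°
wrap1 = π − 2β = 181.8190°
wrap2 = π + 2β = 178.1810°
tangent length = C·cosβ = 62.9921
L = r1·wrap1 + r2·wrap2 + 2·C·cosβ = 10·3.1733 + 9·3.1098 + 2·62.9921 = 185.7061

L=185.706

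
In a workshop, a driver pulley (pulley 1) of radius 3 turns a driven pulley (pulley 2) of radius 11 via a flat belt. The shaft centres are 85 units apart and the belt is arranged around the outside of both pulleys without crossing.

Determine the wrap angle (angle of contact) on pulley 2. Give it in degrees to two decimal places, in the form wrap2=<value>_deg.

open belt: β = asin((r2−r1)/C) = asin(8/85) = 5.4005°
wrap1 = π − 2β = 169.1989°
wrap2 = π + 2β = 190.8011°

wrap2=190.80_deg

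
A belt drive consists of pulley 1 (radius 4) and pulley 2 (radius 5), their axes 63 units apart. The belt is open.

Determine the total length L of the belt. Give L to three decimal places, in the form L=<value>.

open belt: β = asin((r2−r1)/C) = asin(1/63) = 0.9095°
wrap1 = π − 2β = 178.1810°
wrap2 = π + 2β = 181.8190°
tangent length = C·cosβ = 62.9921
L = r1·wrap1 + r2·wrap2 + 2·C·cosβ = 4·3.1098 + 5·3.1733 + 2·62.9921 = 154.2902

L=154.290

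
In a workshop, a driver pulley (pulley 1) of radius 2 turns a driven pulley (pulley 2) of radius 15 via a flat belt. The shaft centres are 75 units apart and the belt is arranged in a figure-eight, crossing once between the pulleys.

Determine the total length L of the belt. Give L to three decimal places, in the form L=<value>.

L=207.277

crossed belt: β = asin((r1+r2)/C) = asin(17/75) = 13.1009°
wrap1 = wrap2 = π + 2β = 206.2018°
tangent length = C·cosβ = 73.0479
L = (r1+r2)·wrap + 2·C·cosβ = 17·3.5989 + 2·73.0479 = 207.2772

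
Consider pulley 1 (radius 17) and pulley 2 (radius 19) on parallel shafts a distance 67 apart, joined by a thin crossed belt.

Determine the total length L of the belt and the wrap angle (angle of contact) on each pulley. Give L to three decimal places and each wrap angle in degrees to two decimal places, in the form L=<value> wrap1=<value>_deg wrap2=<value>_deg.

crossed belt: β = asin((r1+r2)/C) = asin(36/67) = 32.5009°
wrap1 = wrap2 = π + 2β = 245.0019°
tangent length = C·cosβ = 56.5066
L = (r1+r2)·wrap + 2·C·cosβ = 36·4.2761 + 2·56.5066 = 266.9525

L=266.952 wrap1=245.00_deg wrap2=245.00_deg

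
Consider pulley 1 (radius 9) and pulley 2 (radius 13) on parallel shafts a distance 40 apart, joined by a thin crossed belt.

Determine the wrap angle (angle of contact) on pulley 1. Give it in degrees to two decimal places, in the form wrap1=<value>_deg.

crossed belt: β = asin((r1+r2)/C) = asin(22/40) = 33.3670°
wrap1 = wrap2 = π + 2β = 246.7340°

wrap1=246.73_deg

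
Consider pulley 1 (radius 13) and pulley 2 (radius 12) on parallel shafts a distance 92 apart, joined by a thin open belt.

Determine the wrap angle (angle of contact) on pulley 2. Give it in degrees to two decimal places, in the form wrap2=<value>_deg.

open belt: β = asin((r2−r1)/C) = asin(-1/92) = -0.6228°
wrap1 = π − 2β = 181.2456°
wrap2 = π + 2β = 178.7544°

wrap2=178.75_deg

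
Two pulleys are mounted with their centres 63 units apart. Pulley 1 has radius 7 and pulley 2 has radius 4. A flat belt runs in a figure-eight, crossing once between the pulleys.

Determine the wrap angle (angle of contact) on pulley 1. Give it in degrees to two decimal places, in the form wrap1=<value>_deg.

crossed belt: β = asin((r1+r2)/C) = asin(11/63) = 10.0556°
wrap1 = wrap2 = π + 2β = 200.1111°

wrap1=200.11_deg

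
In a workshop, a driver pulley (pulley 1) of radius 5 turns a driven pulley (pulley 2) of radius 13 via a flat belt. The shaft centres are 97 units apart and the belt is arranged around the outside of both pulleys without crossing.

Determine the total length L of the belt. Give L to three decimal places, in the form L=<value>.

open belt: β = asin((r2−r1)/C) = asin(8/97) = 4.7308°
wrap1 = π − 2β = 170.5384°
wrap2 = π + 2β = 189.4616°
tangent length = C·cosβ = 96.6695
L = r1·wrap1 + r2·wrap2 + 2·C·cosβ = 5·2.9765 + 13·3.3067 + 2·96.6695 = 251.2088

L=251.209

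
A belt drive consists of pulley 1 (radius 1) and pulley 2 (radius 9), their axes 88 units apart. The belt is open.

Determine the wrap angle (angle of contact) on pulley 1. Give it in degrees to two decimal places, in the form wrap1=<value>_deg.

open belt: β = asin((r2−r1)/C) = asin(8/88) = 5.2159°
wrap1 = π − 2β = 169.5682°
wrap2 = π + 2β = 190.4318°

wrap1=169.57_deg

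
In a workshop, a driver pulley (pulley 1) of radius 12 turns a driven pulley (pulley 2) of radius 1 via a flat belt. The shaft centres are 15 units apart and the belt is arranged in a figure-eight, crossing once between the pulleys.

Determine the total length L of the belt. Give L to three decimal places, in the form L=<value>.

crossed belt: β = asin((r1+r2)/C) = asin(13/15) = 60.0736°
wrap1 = wrap2 = π + 2β = 300.1471°
tangent length = C·cosβ = 7.4833
L = (r1+r2)·wrap + 2·C·cosβ = 13·5.2386 + 2·7.4833 = 83.0679

L=83.068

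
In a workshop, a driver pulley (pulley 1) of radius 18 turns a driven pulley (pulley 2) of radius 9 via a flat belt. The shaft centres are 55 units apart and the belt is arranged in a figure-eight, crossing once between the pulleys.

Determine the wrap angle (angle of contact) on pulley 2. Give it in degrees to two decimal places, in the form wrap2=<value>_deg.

wrap2=238.80_deg

crossed belt: β = asin((r1+r2)/C) = asin(27/55) = 29.4004°
wrap1 = wrap2 = π + 2β = 238.8007°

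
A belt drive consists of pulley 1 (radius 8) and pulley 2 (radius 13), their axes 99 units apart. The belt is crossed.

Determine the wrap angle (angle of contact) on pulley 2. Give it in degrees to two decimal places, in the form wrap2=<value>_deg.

wrap2=204.49_deg

crossed belt: β = asin((r1+r2)/C) = asin(21/99) = 12.2467°
wrap1 = wrap2 = π + 2β = 204.4934°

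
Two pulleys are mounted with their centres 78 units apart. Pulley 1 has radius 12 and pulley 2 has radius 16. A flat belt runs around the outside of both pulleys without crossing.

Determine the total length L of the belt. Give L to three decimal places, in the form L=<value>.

open belt: β = asin((r2−r1)/C) = asin(4/78) = 2.9395°
wrap1 = π − 2β = 174.1209°
wrap2 = π + 2β = 185.8791°
tangent length = C·cosβ = 77.8974
L = r1·wrap1 + r2·wrap2 + 2·C·cosβ = 12·3.0390 + 16·3.2442 + 2·77.8974 = 244.1698

L=244.170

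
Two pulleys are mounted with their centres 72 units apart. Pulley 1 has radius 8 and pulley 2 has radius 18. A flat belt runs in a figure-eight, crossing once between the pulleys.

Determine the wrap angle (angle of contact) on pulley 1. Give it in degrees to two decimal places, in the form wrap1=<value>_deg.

crossed belt: β = asin((r1+r2)/C) = asin(26/72) = 21.1684°
wrap1 = wrap2 = π + 2β = 222.3369°

wrap1=222.34_deg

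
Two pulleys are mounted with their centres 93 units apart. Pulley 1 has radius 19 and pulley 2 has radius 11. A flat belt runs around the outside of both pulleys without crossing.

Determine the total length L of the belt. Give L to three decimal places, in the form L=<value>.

open belt: β = asin((r2−r1)/C) = asin(-8/93) = -4.9348°
wrap1 = π − 2β = 189.8695°
wrap2 = π + 2β = 170.1305°
tangent length = C·cosβ = 92.6553
L = r1·wrap1 + r2·wrap2 + 2·C·cosβ = 19·3.3138 + 11·2.9693 + 2·92.6553 = 280.9364

L=280.936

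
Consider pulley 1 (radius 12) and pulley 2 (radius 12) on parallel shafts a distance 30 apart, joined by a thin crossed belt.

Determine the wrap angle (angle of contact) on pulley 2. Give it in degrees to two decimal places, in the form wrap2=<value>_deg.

crossed belt: β = asin((r1+r2)/C) = asin(24/30) = 53.1301°
wrap1 = wrap2 = π + 2β = 286.2602°

wrap2=286.26_deg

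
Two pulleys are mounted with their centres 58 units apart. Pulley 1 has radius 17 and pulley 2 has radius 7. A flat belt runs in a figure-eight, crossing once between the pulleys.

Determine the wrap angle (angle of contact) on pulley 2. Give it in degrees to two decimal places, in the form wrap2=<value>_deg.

wrap2=228.89_deg

crossed belt: β = asin((r1+r2)/C) = asin(24/58) = 24.4433°
wrap1 = wrap2 = π + 2β = 228.8867°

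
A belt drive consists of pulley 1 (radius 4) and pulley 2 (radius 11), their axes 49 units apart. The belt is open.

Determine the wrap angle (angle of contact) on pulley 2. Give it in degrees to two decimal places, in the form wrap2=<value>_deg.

open belt: β = asin((r2−r1)/C) = asin(7/49) = 8.2132°
wrap1 = π − 2β = 163.5736°
wrap2 = π + 2β = 196.4264°

wrap2=196.43_deg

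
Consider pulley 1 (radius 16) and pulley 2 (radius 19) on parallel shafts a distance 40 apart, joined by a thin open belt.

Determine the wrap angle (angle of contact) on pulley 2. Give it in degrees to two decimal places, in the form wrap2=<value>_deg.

open belt: β = asin((r2−r1)/C) = asin(3/40) = 4.3012°
wrap1 = π − 2β = 171.3976°
wrap2 = π + 2β = 188.6024°

wrap2=188.60_deg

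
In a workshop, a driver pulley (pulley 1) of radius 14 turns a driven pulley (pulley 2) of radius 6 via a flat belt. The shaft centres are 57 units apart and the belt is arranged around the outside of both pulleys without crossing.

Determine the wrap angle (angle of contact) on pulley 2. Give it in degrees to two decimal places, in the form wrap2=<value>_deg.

wrap2=163.86_deg

open belt: β = asin((r2−r1)/C) = asin(-8/57) = -8.0682°
wrap1 = π − 2β = 196.1363°
wrap2 = π + 2β = 163.8637°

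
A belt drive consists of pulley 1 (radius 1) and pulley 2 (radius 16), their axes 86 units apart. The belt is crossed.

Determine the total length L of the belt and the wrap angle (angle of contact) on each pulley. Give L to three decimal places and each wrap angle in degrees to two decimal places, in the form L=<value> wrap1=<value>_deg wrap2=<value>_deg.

crossed belt: β = asin((r1+r2)/C) = asin(17/86) = 11.4010°
wrap1 = wrap2 = π + 2β = 202.8020°
tangent length = C·cosβ = 84.3030
L = (r1+r2)·wrap + 2·C·cosβ = 17·3.5396 + 2·84.3030 = 228.7786

L=228.779 wrap1=202.80_deg wrap2=202.80_deg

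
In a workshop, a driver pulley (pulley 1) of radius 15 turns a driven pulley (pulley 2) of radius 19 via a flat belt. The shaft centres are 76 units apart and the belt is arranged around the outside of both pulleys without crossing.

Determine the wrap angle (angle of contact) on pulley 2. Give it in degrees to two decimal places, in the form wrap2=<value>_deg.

open belt: β = asin((r2−r1)/C) = asin(4/76) = 3.0170°
wrap1 = π − 2β = 173.9661°
wrap2 = π + 2β = 186.0339°

wrap2=186.03_deg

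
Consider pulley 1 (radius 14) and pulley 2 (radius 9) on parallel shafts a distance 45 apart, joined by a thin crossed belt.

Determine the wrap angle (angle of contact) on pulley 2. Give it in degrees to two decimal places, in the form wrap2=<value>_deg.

wrap2=241.48_deg

crossed belt: β = asin((r1+r2)/C) = asin(23/45) = 30.7379°
wrap1 = wrap2 = π + 2β = 241.4757°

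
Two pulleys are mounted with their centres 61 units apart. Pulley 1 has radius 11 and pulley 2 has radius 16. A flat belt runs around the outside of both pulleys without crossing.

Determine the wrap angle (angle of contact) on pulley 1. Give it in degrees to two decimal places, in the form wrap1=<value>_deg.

open belt: β = asin((r2−r1)/C) = asin(5/61) = 4.7017°
wrap1 = π − 2β = 170.5967°
wrap2 = π + 2β = 189.4033°

wrap1=170.60_deg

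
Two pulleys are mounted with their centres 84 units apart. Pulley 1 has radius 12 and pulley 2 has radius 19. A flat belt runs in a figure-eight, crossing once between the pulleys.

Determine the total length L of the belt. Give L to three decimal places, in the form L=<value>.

L=276.965

crossed belt: β = asin((r1+r2)/C) = asin(31/84) = 21.6569°
wrap1 = wrap2 = π + 2β = 223.3138°
tangent length = C·cosβ = 78.0705
L = (r1+r2)·wrap + 2·C·cosβ = 31·3.8976 + 2·78.0705 = 276.9653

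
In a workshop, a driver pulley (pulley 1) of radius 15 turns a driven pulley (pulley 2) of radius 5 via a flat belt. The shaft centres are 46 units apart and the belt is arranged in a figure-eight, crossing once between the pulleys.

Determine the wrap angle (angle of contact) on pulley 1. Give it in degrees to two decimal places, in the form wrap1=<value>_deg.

crossed belt: β = asin((r1+r2)/C) = asin(20/46) = 25.7715°
wrap1 = wrap2 = π + 2β = 231.5429°

wrap1=231.54_deg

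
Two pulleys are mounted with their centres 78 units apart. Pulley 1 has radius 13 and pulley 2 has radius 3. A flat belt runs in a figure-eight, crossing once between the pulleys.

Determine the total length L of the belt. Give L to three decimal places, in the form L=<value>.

crossed belt: β = asin((r1+r2)/C) = asin(16/78) = 11.8370°
wrap1 = wrap2 = π + 2β = 203.6740°
tangent length = C·cosβ = 76.3413
L = (r1+r2)·wrap + 2·C·cosβ = 16·3.5548 + 2·76.3413 = 209.5592

L=209.559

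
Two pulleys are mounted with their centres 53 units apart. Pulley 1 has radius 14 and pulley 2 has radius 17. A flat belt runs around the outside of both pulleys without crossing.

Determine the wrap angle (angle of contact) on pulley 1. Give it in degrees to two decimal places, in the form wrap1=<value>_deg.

wrap1=173.51_deg

open belt: β = asin((r2−r1)/C) = asin(3/53) = 3.2449°
wrap1 = π − 2β = 173.5102°
wrap2 = π + 2β = 186.4898°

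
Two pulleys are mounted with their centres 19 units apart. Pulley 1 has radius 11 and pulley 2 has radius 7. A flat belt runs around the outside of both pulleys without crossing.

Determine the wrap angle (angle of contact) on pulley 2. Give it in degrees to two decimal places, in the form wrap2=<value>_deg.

wrap2=155.69_deg

open belt: β = asin((r2−r1)/C) = asin(-4/19) = -12.1532°
wrap1 = π − 2β = 204.3064°
wrap2 = π + 2β = 155.6936°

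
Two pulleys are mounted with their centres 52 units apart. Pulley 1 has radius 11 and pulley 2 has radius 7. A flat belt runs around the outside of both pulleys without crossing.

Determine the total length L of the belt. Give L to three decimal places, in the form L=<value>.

open belt: β = asin((r2−r1)/C) = asin(-4/52) = -4.4117°
wrap1 = π − 2β = 188.8235°
wrap2 = π + 2β = 171.1765°
tangent length = C·cosβ = 51.8459
L = r1·wrap1 + r2·wrap2 + 2·C·cosβ = 11·3.2956 + 7·2.9876 + 2·51.8459 = 160.8565

L=160.857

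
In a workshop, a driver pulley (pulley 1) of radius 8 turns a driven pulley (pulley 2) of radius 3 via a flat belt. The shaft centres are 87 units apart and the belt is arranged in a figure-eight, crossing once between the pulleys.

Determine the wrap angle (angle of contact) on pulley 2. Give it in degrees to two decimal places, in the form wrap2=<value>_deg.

crossed belt: β = asin((r1+r2)/C) = asin(11/87) = 7.2637°
wrap1 = wrap2 = π + 2β = 194.5275°

wrap2=194.53_deg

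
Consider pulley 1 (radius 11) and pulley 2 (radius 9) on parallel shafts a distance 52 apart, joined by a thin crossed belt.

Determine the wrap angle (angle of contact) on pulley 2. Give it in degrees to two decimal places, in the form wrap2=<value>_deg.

wrap2=225.24_deg

crossed belt: β = asin((r1+r2)/C) = asin(20/52) = 22.6199°
wrap1 = wrap2 = π + 2β = 225.2397°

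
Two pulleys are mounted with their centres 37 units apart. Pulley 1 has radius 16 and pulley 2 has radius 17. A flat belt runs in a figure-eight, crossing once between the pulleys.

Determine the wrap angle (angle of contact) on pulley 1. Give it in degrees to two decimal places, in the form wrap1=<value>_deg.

crossed belt: β = asin((r1+r2)/C) = asin(33/37) = 63.1120°
wrap1 = wrap2 = π + 2β = 306.2239°

wrap1=306.22_deg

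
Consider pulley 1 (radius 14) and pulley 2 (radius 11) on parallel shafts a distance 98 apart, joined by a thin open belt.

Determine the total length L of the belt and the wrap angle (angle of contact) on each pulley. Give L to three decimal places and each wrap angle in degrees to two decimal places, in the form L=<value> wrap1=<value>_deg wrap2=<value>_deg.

open belt: β = asin((r2−r1)/C) = asin(-3/98) = -1.7542°
wrap1 = π − 2β = 183.5085°
wrap2 = π + 2β = 176.4915°
tangent length = C·cosβ = 97.9541
L = r1·wrap1 + r2·wrap2 + 2·C·cosβ = 14·3.2028 + 11·3.0804 + 2·97.9541 = 274.6317

L=274.632 wrap1=183.51_deg wrap2=176.49_deg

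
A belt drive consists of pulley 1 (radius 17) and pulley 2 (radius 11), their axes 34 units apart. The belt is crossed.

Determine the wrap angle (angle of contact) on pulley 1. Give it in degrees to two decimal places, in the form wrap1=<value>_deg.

crossed belt: β = asin((r1+r2)/C) = asin(28/34) = 55.4397°
wrap1 = wrap2 = π + 2β = 290.8794°

wrap1=290.88_deg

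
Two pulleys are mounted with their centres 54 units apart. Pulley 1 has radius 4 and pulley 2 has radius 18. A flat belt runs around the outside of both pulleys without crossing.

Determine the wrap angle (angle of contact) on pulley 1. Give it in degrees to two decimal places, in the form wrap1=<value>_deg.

wrap1=149.95_deg

open belt: β = asin((r2−r1)/C) = asin(14/54) = 15.0261°
wrap1 = π − 2β = 149.9478°
wrap2 = π + 2β = 210.0522°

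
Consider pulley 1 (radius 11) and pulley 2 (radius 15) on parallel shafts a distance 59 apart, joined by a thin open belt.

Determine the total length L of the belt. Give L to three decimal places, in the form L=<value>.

open belt: β = asin((r2−r1)/C) = asin(4/59) = 3.8874°
wrap1 = π − 2β = 172.2251°
wrap2 = π + 2β = 187.7749°
tangent length = C·cosβ = 58.8643
L = r1·wrap1 + r2·wrap2 + 2·C·cosβ = 11·3.0059 + 15·3.2773 + 2·58.8643 = 199.9527

L=199.953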